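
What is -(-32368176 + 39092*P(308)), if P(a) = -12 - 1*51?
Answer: 34830972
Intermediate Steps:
P(a) = -63 (P(a) = -12 - 51 = -63)
-(-32368176 + 39092*P(308)) = -39092/(1/(-63 - 828)) = -39092/(1/(-891)) = -39092/(-1/891) = -39092*(-891) = 34830972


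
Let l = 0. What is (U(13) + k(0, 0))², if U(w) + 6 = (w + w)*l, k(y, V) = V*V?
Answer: 36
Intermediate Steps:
k(y, V) = V²
U(w) = -6 (U(w) = -6 + (w + w)*0 = -6 + (2*w)*0 = -6 + 0 = -6)
(U(13) + k(0, 0))² = (-6 + 0²)² = (-6 + 0)² = (-6)² = 36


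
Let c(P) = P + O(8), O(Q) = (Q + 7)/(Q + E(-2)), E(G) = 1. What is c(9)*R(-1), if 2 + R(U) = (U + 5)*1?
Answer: 64/3 ≈ 21.333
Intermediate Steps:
O(Q) = (7 + Q)/(1 + Q) (O(Q) = (Q + 7)/(Q + 1) = (7 + Q)/(1 + Q))
R(U) = 3 + U (R(U) = -2 + (U + 5)*1 = -2 + (5 + U)*1 = -2 + (5 + U) = 3 + U)
c(P) = 5/3 + P (c(P) = P + (7 + 8)/(1 + 8) = P + 15/9 = P + (⅑)*15 = P + 5/3 = 5/3 + P)
c(9)*R(-1) = (5/3 + 9)*(3 - 1) = (32/3)*2 = 64/3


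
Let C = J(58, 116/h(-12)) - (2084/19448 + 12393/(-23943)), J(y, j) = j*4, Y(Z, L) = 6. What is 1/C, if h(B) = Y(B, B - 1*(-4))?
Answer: 116410866/9050220767 ≈ 0.012863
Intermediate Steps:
h(B) = 6
J(y, j) = 4*j
C = 9050220767/116410866 (C = 4*(116/6) - (2084/19448 + 12393/(-23943)) = 4*(116*(⅙)) - (2084*(1/19448) + 12393*(-1/23943)) = 4*(58/3) - (521/4862 - 4131/7981) = 232/3 - 1*(-15926821/38803622) = 232/3 + 15926821/38803622 = 9050220767/116410866 ≈ 77.744)
1/C = 1/(9050220767/116410866) = 116410866/9050220767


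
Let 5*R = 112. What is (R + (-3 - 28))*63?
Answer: -2709/5 ≈ -541.80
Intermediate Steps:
R = 112/5 (R = (⅕)*112 = 112/5 ≈ 22.400)
(R + (-3 - 28))*63 = (112/5 + (-3 - 28))*63 = (112/5 - 31)*63 = -43/5*63 = -2709/5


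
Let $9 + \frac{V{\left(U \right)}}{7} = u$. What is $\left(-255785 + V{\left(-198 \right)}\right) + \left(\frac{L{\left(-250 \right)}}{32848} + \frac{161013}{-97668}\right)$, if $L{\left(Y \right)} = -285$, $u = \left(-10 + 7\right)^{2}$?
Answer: $- \frac{68384530075387}{267349872} \approx -2.5579 \cdot 10^{5}$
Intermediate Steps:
$u = 9$ ($u = \left(-3\right)^{2} = 9$)
$V{\left(U \right)} = 0$ ($V{\left(U \right)} = -63 + 7 \cdot 9 = -63 + 63 = 0$)
$\left(-255785 + V{\left(-198 \right)}\right) + \left(\frac{L{\left(-250 \right)}}{32848} + \frac{161013}{-97668}\right) = \left(-255785 + 0\right) + \left(- \frac{285}{32848} + \frac{161013}{-97668}\right) = -255785 + \left(\left(-285\right) \frac{1}{32848} + 161013 \left(- \frac{1}{97668}\right)\right) = -255785 - \frac{443065867}{267349872} = - \frac{68384530075387}{267349872}$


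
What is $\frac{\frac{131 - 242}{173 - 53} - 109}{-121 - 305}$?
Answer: $\frac{4397}{17040} \approx 0.25804$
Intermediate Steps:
$\frac{\frac{131 - 242}{173 - 53} - 109}{-121 - 305} = \frac{- \frac{111}{120} - 109}{-426} = \left(\left(-111\right) \frac{1}{120} - 109\right) \left(- \frac{1}{426}\right) = \left(- \frac{37}{40} - 109\right) \left(- \frac{1}{426}\right) = \left(- \frac{4397}{40}\right) \left(- \frac{1}{426}\right) = \frac{4397}{17040}$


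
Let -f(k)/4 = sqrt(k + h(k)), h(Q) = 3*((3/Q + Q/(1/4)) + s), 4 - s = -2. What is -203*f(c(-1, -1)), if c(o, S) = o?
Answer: 1624*I ≈ 1624.0*I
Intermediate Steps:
s = 6 (s = 4 - 1*(-2) = 4 + 2 = 6)
h(Q) = 18 + 9/Q + 12*Q (h(Q) = 3*((3/Q + Q/(1/4)) + 6) = 3*((3/Q + Q*4) + 6) = 3*((3/Q + 4*Q) + 6) = 3*(6 + 3/Q + 4*Q) = 18 + 9/Q + 12*Q)
f(k) = -4*sqrt(18 + 9/k + 13*k) (f(k) = -4*sqrt(k + (18 + 9/k + 12*k)) = -4*sqrt(18 + 9/k + 13*k))
-203*f(c(-1, -1)) = -(-812)*sqrt(18 + 9/(-1) + 13*(-1)) = -(-812)*sqrt(18 + 9*(-1) - 13) = -(-812)*sqrt(18 - 9 - 13) = -(-812)*sqrt(-4) = -(-812)*2*I = -(-1624)*I = 1624*I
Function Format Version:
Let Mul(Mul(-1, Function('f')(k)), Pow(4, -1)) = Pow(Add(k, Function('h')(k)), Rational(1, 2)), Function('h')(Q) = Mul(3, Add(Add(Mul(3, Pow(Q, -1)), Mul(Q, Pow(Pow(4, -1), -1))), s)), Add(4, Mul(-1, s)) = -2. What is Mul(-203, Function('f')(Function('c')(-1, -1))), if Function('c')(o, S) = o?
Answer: Mul(1624, I) ≈ Mul(1624.0, I)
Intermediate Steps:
s = 6 (s = Add(4, Mul(-1, -2)) = Add(4, 2) = 6)
Function('h')(Q) = Add(18, Mul(9, Pow(Q, -1)), Mul(12, Q)) (Function('h')(Q) = Mul(3, Add(Add(Mul(3, Pow(Q, -1)), Mul(Q, Pow(Pow(4, -1), -1))), 6)) = Mul(3, Add(Add(Mul(3, Pow(Q, -1)), Mul(Q, Pow(Rational(1, 4), -1))), 6)) = Mul(3, Add(Add(Mul(3, Pow(Q, -1)), Mul(Q, 4)), 6)) = Mul(3, Add(Add(Mul(3, Pow(Q, -1)), Mul(4, Q)), 6)) = Mul(3, Add(6, Mul(3, Pow(Q, -1)), Mul(4, Q))) = Add(18, Mul(9, Pow(Q, -1)), Mul(12, Q)))
Function('f')(k) = Mul(-4, Pow(Add(18, Mul(9, Pow(k, -1)), Mul(13, k)), Rational(1, 2))) (Function('f')(k) = Mul(-4, Pow(Add(k, Add(18, Mul(9, Pow(k, -1)), Mul(12, k))), Rational(1, 2))) = Mul(-4, Pow(Add(18, Mul(9, Pow(k, -1)), Mul(13, k)), Rational(1, 2))))
Mul(-203, Function('f')(Function('c')(-1, -1))) = Mul(-203, Mul(-4, Pow(Add(18, Mul(9, Pow(-1, -1)), Mul(13, -1)), Rational(1, 2)))) = Mul(-203, Mul(-4, Pow(Add(18, Mul(9, -1), -13), Rational(1, 2)))) = Mul(-203, Mul(-4, Pow(Add(18, -9, -13), Rational(1, 2)))) = Mul(-203, Mul(-4, Pow(-4, Rational(1, 2)))) = Mul(-203, Mul(-4, Mul(2, I))) = Mul(-203, Mul(-8, I)) = Mul(1624, I)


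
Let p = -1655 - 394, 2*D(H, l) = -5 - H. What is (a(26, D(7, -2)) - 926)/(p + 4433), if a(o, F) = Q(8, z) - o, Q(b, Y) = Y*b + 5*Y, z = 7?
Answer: -861/2384 ≈ -0.36116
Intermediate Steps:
D(H, l) = -5/2 - H/2 (D(H, l) = (-5 - H)/2 = -5/2 - H/2)
Q(b, Y) = 5*Y + Y*b
a(o, F) = 91 - o (a(o, F) = 7*(5 + 8) - o = 7*13 - o = 91 - o)
p = -2049
(a(26, D(7, -2)) - 926)/(p + 4433) = ((91 - 1*26) - 926)/(-2049 + 4433) = ((91 - 26) - 926)/2384 = (65 - 926)*(1/2384) = -861*1/2384 = -861/2384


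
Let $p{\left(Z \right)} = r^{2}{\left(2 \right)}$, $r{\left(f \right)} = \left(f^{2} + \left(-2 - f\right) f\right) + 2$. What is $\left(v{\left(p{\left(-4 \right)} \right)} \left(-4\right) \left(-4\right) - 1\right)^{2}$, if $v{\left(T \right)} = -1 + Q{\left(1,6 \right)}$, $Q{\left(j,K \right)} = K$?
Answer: $6241$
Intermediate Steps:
$r{\left(f \right)} = 2 + f^{2} + f \left(-2 - f\right)$ ($r{\left(f \right)} = \left(f^{2} + f \left(-2 - f\right)\right) + 2 = 2 + f^{2} + f \left(-2 - f\right)$)
$p{\left(Z \right)} = 4$ ($p{\left(Z \right)} = \left(2 - 4\right)^{2} = \left(-2\right)^{2} = 4$)
$v{\left(T \right)} = 5$ ($v{\left(T \right)} = -1 + 6 = 5$)
$\left(v{\left(p{\left(-4 \right)} \right)} \left(-4\right) \left(-4\right) - 1\right)^{2} = \left(5 \left(-4\right) \left(-4\right) - 1\right)^{2} = \left(\left(-20\right) \left(-4\right) - 1\right)^{2} = \left(80 - 1\right)^{2} = 79^{2} = 6241$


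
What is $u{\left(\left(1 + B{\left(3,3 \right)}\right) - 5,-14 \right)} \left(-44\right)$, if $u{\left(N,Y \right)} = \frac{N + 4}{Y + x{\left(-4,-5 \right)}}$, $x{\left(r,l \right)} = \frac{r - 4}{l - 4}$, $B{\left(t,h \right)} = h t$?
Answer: $\frac{1782}{59} \approx 30.203$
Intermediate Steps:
$x{\left(r,l \right)} = \frac{-4 + r}{-4 + l}$
$u{\left(N,Y \right)} = \frac{4 + N}{\frac{8}{9} + Y}$ ($u{\left(N,Y \right)} = \frac{N + 4}{Y + \frac{-4 - 4}{-4 - 5}} = \frac{4 + N}{Y + \frac{1}{-9} \left(-8\right)} = \frac{4 + N}{Y - - \frac{8}{9}} = \frac{4 + N}{Y + \frac{8}{9}} = \frac{4 + N}{\frac{8}{9} + Y}$)
$u{\left(\left(1 + B{\left(3,3 \right)}\right) - 5,-14 \right)} \left(-44\right) = \frac{9 \left(4 + \left(\left(1 + 3 \cdot 3\right) - 5\right)\right)}{8 + 9 \left(-14\right)} \left(-44\right) = \frac{9 \left(4 + \left(\left(1 + 9\right) - 5\right)\right)}{8 - 126} \left(-44\right) = \frac{9 \left(4 + \left(10 - 5\right)\right)}{-118} \left(-44\right) = 9 \left(- \frac{1}{118}\right) \left(4 + 5\right) \left(-44\right) = 9 \left(- \frac{1}{118}\right) 9 \left(-44\right) = \left(- \frac{81}{118}\right) \left(-44\right) = \frac{1782}{59}$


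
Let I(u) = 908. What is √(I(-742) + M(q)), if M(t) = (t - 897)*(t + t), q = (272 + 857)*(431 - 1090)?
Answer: 2*√277109873221 ≈ 1.0528e+6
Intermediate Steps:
q = -744011 (q = 1129*(-659) = -744011)
M(t) = 2*t*(-897 + t) (M(t) = (-897 + t)*(2*t) = 2*t*(-897 + t))
√(I(-742) + M(q)) = √(908 + 2*(-744011)*(-897 - 744011)) = √(908 + 2*(-744011)*(-744908)) = √(908 + 1108439491976) = √1108439492884 = 2*√277109873221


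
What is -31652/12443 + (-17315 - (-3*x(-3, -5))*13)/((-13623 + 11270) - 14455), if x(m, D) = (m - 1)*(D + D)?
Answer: -335967351/209141944 ≈ -1.6064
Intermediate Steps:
x(m, D) = 2*D*(-1 + m) (x(m, D) = (-1 + m)*(2*D) = 2*D*(-1 + m))
-31652/12443 + (-17315 - (-3*x(-3, -5))*13)/((-13623 + 11270) - 14455) = -31652/12443 + (-17315 - (-6*(-5)*(-1 - 3))*13)/((-13623 + 11270) - 14455) = -31652*1/12443 + (-17315 - (-6*(-5)*(-4))*13)/(-2353 - 14455) = -31652/12443 + (-17315 - (-3*40)*13)/(-16808) = -31652/12443 + (-17315 - (-120)*13)*(-1/16808) = -31652/12443 + (-17315 - 1*(-1560))*(-1/16808) = -31652/12443 + (-17315 + 1560)*(-1/16808) = -31652/12443 - 15755*(-1/16808) = -31652/12443 + 15755/16808 = -335967351/209141944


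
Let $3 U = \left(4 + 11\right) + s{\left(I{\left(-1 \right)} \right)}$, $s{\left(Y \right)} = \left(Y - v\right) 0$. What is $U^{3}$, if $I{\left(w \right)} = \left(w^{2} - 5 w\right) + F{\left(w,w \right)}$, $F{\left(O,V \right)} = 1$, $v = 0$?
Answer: $125$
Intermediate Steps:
$I{\left(w \right)} = 1 + w^{2} - 5 w$ ($I{\left(w \right)} = \left(w^{2} - 5 w\right) + 1 = 1 + w^{2} - 5 w$)
$s{\left(Y \right)} = 0$ ($s{\left(Y \right)} = \left(Y - 0\right) 0 = \left(Y + 0\right) 0 = Y 0 = 0$)
$U = 5$ ($U = \frac{\left(4 + 11\right) + 0}{3} = \frac{15 + 0}{3} = \frac{1}{3} \cdot 15 = 5$)
$U^{3} = 5^{3} = 125$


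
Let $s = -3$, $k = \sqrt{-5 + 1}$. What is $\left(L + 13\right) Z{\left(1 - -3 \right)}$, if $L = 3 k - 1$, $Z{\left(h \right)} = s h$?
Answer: $-144 - 72 i \approx -144.0 - 72.0 i$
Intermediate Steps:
$k = 2 i$ ($k = \sqrt{-4} = 2 i \approx 2.0 i$)
$Z{\left(h \right)} = - 3 h$
$L = -1 + 6 i$ ($L = 3 \cdot 2 i - 1 = 6 i - 1 = -1 + 6 i \approx -1.0 + 6.0 i$)
$\left(L + 13\right) Z{\left(1 - -3 \right)} = \left(\left(-1 + 6 i\right) + 13\right) \left(- 3 \left(1 - -3\right)\right) = \left(12 + 6 i\right) \left(- 3 \left(1 + 3\right)\right) = \left(12 + 6 i\right) \left(\left(-3\right) 4\right) = \left(12 + 6 i\right) \left(-12\right) = -144 - 72 i$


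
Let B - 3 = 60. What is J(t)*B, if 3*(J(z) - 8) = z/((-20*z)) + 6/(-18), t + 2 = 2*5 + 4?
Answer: 9919/20 ≈ 495.95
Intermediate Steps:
B = 63 (B = 3 + 60 = 63)
t = 12 (t = -2 + (2*5 + 4) = -2 + (10 + 4) = -2 + 14 = 12)
J(z) = 1417/180 (J(z) = 8 + (z/((-20*z)) + 6/(-18))/3 = 8 + (z*(-1/(20*z)) + 6*(-1/18))/3 = 8 + (-1/20 - 1/3)/3 = 8 + (1/3)*(-23/60) = 8 - 23/180 = 1417/180)
J(t)*B = (1417/180)*63 = 9919/20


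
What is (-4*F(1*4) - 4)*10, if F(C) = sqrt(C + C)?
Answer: -40 - 80*sqrt(2) ≈ -153.14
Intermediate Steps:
F(C) = sqrt(2)*sqrt(C) (F(C) = sqrt(2*C) = sqrt(2)*sqrt(C))
(-4*F(1*4) - 4)*10 = (-4*sqrt(2)*sqrt(1*4) - 4)*10 = (-4*sqrt(2)*sqrt(4) - 4)*10 = (-4*sqrt(2)*2 - 4)*10 = (-8*sqrt(2) - 4)*10 = (-4 - 8*sqrt(2))*10 = -40 - 80*sqrt(2)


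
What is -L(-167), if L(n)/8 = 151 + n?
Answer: 128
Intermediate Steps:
L(n) = 1208 + 8*n (L(n) = 8*(151 + n) = 1208 + 8*n)
-L(-167) = -(1208 + 8*(-167)) = -(1208 - 1336) = -1*(-128) = 128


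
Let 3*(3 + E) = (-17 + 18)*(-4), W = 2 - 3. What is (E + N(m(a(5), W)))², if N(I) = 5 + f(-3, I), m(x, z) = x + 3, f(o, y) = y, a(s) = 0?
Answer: 121/9 ≈ 13.444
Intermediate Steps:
W = -1
m(x, z) = 3 + x
N(I) = 5 + I
E = -13/3 (E = -3 + ((-17 + 18)*(-4))/3 = -3 + (1*(-4))/3 = -3 + (⅓)*(-4) = -3 - 4/3 = -13/3 ≈ -4.3333)
(E + N(m(a(5), W)))² = (-13/3 + (5 + (3 + 0)))² = (-13/3 + (5 + 3))² = (-13/3 + 8)² = (11/3)² = 121/9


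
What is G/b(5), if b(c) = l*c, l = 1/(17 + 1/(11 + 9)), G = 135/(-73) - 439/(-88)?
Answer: 625177/58400 ≈ 10.705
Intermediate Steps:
G = 20167/6424 (G = 135*(-1/73) - 439*(-1/88) = -135/73 + 439/88 = 20167/6424 ≈ 3.1393)
l = 20/341 (l = 1/(17 + 1/20) = 1/(341/20) = 20/341 ≈ 0.058651)
b(c) = 20*c/341
G/b(5) = 20167/(6424*(((20/341)*5))) = 20167/(6424*(100/341)) = (20167/6424)*(341/100) = 625177/58400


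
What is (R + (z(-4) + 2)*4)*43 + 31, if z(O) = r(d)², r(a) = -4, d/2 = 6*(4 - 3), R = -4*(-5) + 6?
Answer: 4245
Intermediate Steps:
R = 26 (R = 20 + 6 = 26)
d = 12 (d = 2*(6*(4 - 3)) = 2*(6*1) = 2*6 = 12)
z(O) = 16 (z(O) = (-4)² = 16)
(R + (z(-4) + 2)*4)*43 + 31 = (26 + (16 + 2)*4)*43 + 31 = (26 + 18*4)*43 + 31 = (26 + 72)*43 + 31 = 98*43 + 31 = 4214 + 31 = 4245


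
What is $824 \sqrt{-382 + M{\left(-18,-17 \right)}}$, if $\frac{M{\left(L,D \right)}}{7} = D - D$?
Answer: $824 i \sqrt{382} \approx 16105.0 i$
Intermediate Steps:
$M{\left(L,D \right)} = 0$ ($M{\left(L,D \right)} = 7 \left(D - D\right) = 7 \cdot 0 = 0$)
$824 \sqrt{-382 + M{\left(-18,-17 \right)}} = 824 \sqrt{-382 + 0} = 824 \sqrt{-382} = 824 i \sqrt{382}$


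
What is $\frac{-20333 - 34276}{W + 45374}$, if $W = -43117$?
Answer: $- \frac{54609}{2257} \approx -24.195$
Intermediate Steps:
$\frac{-20333 - 34276}{W + 45374} = \frac{-20333 - 34276}{-43117 + 45374} = \frac{-20333 - 34276}{2257} = \left(-54609\right) \frac{1}{2257} = - \frac{54609}{2257}$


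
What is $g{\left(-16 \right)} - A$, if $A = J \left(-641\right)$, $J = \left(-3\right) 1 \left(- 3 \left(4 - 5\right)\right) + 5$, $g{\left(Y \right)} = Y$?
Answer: $-2580$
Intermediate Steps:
$J = -4$ ($J = - 3 \left(\left(-3\right) \left(-1\right)\right) + 5 = \left(-3\right) 3 + 5 = -9 + 5 = -4$)
$A = 2564$ ($A = \left(-4\right) \left(-641\right) = 2564$)
$g{\left(-16 \right)} - A = -16 - 2564 = -2580$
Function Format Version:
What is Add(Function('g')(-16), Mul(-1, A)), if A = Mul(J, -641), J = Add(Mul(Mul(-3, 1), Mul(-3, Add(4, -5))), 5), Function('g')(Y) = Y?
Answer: -2580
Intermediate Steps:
J = -4 (J = Add(Mul(-3, Mul(-3, -1)), 5) = Add(Mul(-3, 3), 5) = Add(-9, 5) = -4)
A = 2564 (A = Mul(-4, -641) = 2564)
Add(Function('g')(-16), Mul(-1, A)) = Add(-16, Mul(-1, 2564)) = Add(-16, -2564) = -2580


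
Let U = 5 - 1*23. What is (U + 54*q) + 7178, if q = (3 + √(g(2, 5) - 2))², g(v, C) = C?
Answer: 7808 + 324*√3 ≈ 8369.2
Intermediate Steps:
U = -18 (U = 5 - 23 = -18)
q = (3 + √3)² (q = (3 + √(5 - 2))² = (3 + √3)² ≈ 22.392)
(U + 54*q) + 7178 = (-18 + 54*(3 + √3)²) + 7178 = 7160 + 54*(3 + √3)²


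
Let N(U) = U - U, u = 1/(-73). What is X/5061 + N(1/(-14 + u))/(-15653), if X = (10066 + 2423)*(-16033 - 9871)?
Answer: -107838352/1687 ≈ -63923.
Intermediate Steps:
u = -1/73 ≈ -0.013699
X = -323515056 (X = 12489*(-25904) = -323515056)
N(U) = 0
X/5061 + N(1/(-14 + u))/(-15653) = -323515056/5061 + 0/(-15653) = -323515056*1/5061 + 0*(-1/15653) = -107838352/1687 + 0 = -107838352/1687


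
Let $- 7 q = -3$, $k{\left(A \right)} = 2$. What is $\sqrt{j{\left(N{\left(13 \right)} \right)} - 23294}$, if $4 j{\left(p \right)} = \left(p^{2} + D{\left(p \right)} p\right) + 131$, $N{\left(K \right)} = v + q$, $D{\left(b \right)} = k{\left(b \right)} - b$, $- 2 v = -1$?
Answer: $\frac{i \sqrt{4559114}}{14} \approx 152.51 i$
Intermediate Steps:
$v = \frac{1}{2}$ ($v = \left(- \frac{1}{2}\right) \left(-1\right) = \frac{1}{2} \approx 0.5$)
$D{\left(b \right)} = 2 - b$
$q = \frac{3}{7}$ ($q = \left(- \frac{1}{7}\right) \left(-3\right) = \frac{3}{7} \approx 0.42857$)
$N{\left(K \right)} = \frac{13}{14}$ ($N{\left(K \right)} = \frac{1}{2} + \frac{3}{7} = \frac{13}{14}$)
$j{\left(p \right)} = \frac{131}{4} + \frac{p^{2}}{4} + \frac{p \left(2 - p\right)}{4}$ ($j{\left(p \right)} = \frac{\left(p^{2} + \left(2 - p\right) p\right) + 131}{4} = \frac{\left(p^{2} + p \left(2 - p\right)\right) + 131}{4} = \frac{131 + p^{2} + p \left(2 - p\right)}{4} = \frac{131}{4} + \frac{p^{2}}{4} + \frac{p \left(2 - p\right)}{4}$)
$\sqrt{j{\left(N{\left(13 \right)} \right)} - 23294} = \sqrt{\left(\frac{131}{4} + \frac{1}{2} \cdot \frac{13}{14}\right) - 23294} = \sqrt{\left(\frac{131}{4} + \frac{13}{28}\right) - 23294} = \sqrt{\frac{465}{14} - 23294} = \sqrt{- \frac{325651}{14}} = \frac{i \sqrt{4559114}}{14}$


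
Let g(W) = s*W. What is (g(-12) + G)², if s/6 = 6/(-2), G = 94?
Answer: 96100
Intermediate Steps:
s = -18 (s = 6*(6/(-2)) = 6*(6*(-½)) = 6*(-3) = -18)
g(W) = -18*W
(g(-12) + G)² = (-18*(-12) + 94)² = (216 + 94)² = 310² = 96100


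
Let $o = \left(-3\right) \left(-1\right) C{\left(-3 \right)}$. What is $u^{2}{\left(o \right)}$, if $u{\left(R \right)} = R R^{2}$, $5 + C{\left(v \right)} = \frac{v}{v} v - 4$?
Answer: $2176782336$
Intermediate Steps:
$C{\left(v \right)} = -9 + v$ ($C{\left(v \right)} = -5 + \left(\frac{v}{v} v - 4\right) = -5 + \left(1 v - 4\right) = -5 + \left(v - 4\right) = -5 + \left(-4 + v\right) = -9 + v$)
$o = -36$ ($o = \left(-3\right) \left(-1\right) \left(-9 - 3\right) = 3 \left(-12\right) = -36$)
$u{\left(R \right)} = R^{3}$
$u^{2}{\left(o \right)} = \left(\left(-36\right)^{3}\right)^{2} = \left(-46656\right)^{2} = 2176782336$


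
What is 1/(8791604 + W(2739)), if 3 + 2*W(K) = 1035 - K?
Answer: 2/17581501 ≈ 1.1376e-7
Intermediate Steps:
W(K) = 516 - K/2 (W(K) = -3/2 + (1035 - K)/2 = -3/2 + (1035/2 - K/2) = 516 - K/2)
1/(8791604 + W(2739)) = 1/(8791604 + (516 - 1/2*2739)) = 1/(8791604 + (516 - 2739/2)) = 1/(8791604 - 1707/2) = 1/(17581501/2) = 2/17581501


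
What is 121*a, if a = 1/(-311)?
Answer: -121/311 ≈ -0.38907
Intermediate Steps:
a = -1/311 ≈ -0.0032154
121*a = 121*(-1/311) = -121/311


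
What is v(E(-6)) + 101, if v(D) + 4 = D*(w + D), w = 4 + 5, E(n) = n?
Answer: 79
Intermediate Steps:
w = 9
v(D) = -4 + D*(9 + D)
v(E(-6)) + 101 = (-4 + (-6)² + 9*(-6)) + 101 = (-4 + 36 - 54) + 101 = -22 + 101 = 79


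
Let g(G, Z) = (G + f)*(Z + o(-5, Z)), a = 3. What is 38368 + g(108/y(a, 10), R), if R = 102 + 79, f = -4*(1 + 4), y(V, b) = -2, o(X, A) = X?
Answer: 25344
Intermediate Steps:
f = -20 (f = -4*5 = -20)
R = 181
g(G, Z) = (-20 + G)*(-5 + Z) (g(G, Z) = (G - 20)*(Z - 5) = (-20 + G)*(-5 + Z))
38368 + g(108/y(a, 10), R) = 38368 + (100 - 20*181 - 540/(-2) + (108/(-2))*181) = 38368 + (100 - 3620 - 540*(-1)/2 + (108*(-½))*181) = 38368 + (100 - 3620 - 5*(-54) - 54*181) = 38368 + (100 - 3620 + 270 - 9774) = 38368 - 13024 = 25344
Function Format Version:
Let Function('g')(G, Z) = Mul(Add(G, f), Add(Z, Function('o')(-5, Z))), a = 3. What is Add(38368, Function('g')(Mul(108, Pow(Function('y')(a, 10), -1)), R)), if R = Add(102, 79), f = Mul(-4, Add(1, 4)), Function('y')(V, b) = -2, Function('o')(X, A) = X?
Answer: 25344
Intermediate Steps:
f = -20 (f = Mul(-4, 5) = -20)
R = 181
Function('g')(G, Z) = Mul(Add(-20, G), Add(-5, Z)) (Function('g')(G, Z) = Mul(Add(G, -20), Add(Z, -5)) = Mul(Add(-20, G), Add(-5, Z)))
Add(38368, Function('g')(Mul(108, Pow(Function('y')(a, 10), -1)), R)) = Add(38368, Add(100, Mul(-20, 181), Mul(-5, Mul(108, Pow(-2, -1))), Mul(Mul(108, Pow(-2, -1)), 181))) = Add(38368, Add(100, -3620, Mul(-5, Mul(108, Rational(-1, 2))), Mul(Mul(108, Rational(-1, 2)), 181))) = Add(38368, Add(100, -3620, Mul(-5, -54), Mul(-54, 181))) = Add(38368, Add(100, -3620, 270, -9774)) = Add(38368, -13024) = 25344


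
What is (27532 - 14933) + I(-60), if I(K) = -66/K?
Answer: 126001/10 ≈ 12600.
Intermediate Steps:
(27532 - 14933) + I(-60) = (27532 - 14933) - 66/(-60) = 12599 - 66*(-1/60) = 12599 + 11/10 = 126001/10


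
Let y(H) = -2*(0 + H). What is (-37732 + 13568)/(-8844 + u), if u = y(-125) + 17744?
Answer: -12082/4575 ≈ -2.6409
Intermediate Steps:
y(H) = -2*H
u = 17994 (u = -2*(-125) + 17744 = 250 + 17744 = 17994)
(-37732 + 13568)/(-8844 + u) = (-37732 + 13568)/(-8844 + 17994) = -24164/9150 = -24164*1/9150 = -12082/4575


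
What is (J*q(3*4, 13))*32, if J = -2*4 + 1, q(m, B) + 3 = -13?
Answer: 3584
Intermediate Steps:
q(m, B) = -16 (q(m, B) = -3 - 13 = -16)
J = -7 (J = -8 + 1 = -7)
(J*q(3*4, 13))*32 = -7*(-16)*32 = 112*32 = 3584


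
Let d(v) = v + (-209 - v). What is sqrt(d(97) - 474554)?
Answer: I*sqrt(474763) ≈ 689.03*I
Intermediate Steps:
d(v) = -209
sqrt(d(97) - 474554) = sqrt(-209 - 474554) = sqrt(-474763) = I*sqrt(474763)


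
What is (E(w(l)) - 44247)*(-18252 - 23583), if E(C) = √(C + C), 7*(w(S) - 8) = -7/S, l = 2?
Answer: 1851073245 - 41835*√15 ≈ 1.8509e+9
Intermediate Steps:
w(S) = 8 - 1/S (w(S) = 8 + (-7/S)/7 = 8 - 1/S)
E(C) = √2*√C (E(C) = √(2*C) = √2*√C)
(E(w(l)) - 44247)*(-18252 - 23583) = (√2*√(8 - 1/2) - 44247)*(-18252 - 23583) = (√2*√(8 - 1*½) - 44247)*(-41835) = (√2*√(8 - ½) - 44247)*(-41835) = (√2*√(15/2) - 44247)*(-41835) = (√2*(√30/2) - 44247)*(-41835) = (√15 - 44247)*(-41835) = (-44247 + √15)*(-41835) = 1851073245 - 41835*√15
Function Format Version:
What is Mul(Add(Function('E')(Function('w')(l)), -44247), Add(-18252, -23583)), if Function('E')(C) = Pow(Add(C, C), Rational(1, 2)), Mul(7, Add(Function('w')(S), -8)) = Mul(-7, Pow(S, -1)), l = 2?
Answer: Add(1851073245, Mul(-41835, Pow(15, Rational(1, 2)))) ≈ 1.8509e+9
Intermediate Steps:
Function('w')(S) = Add(8, Mul(-1, Pow(S, -1))) (Function('w')(S) = Add(8, Mul(Rational(1, 7), Mul(-7, Pow(S, -1)))) = Add(8, Mul(-1, Pow(S, -1))))
Function('E')(C) = Mul(Pow(2, Rational(1, 2)), Pow(C, Rational(1, 2))) (Function('E')(C) = Pow(Mul(2, C), Rational(1, 2)) = Mul(Pow(2, Rational(1, 2)), Pow(C, Rational(1, 2))))
Mul(Add(Function('E')(Function('w')(l)), -44247), Add(-18252, -23583)) = Mul(Add(Mul(Pow(2, Rational(1, 2)), Pow(Add(8, Mul(-1, Pow(2, -1))), Rational(1, 2))), -44247), Add(-18252, -23583)) = Mul(Add(Mul(Pow(2, Rational(1, 2)), Pow(Add(8, Mul(-1, Rational(1, 2))), Rational(1, 2))), -44247), -41835) = Mul(Add(Mul(Pow(2, Rational(1, 2)), Pow(Add(8, Rational(-1, 2)), Rational(1, 2))), -44247), -41835) = Mul(Add(Mul(Pow(2, Rational(1, 2)), Pow(Rational(15, 2), Rational(1, 2))), -44247), -41835) = Mul(Add(Mul(Pow(2, Rational(1, 2)), Mul(Rational(1, 2), Pow(30, Rational(1, 2)))), -44247), -41835) = Mul(Add(Pow(15, Rational(1, 2)), -44247), -41835) = Mul(Add(-44247, Pow(15, Rational(1, 2))), -41835) = Add(1851073245, Mul(-41835, Pow(15, Rational(1, 2))))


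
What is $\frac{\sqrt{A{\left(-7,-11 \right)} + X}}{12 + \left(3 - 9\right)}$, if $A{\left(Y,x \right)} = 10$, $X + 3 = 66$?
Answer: $\frac{\sqrt{73}}{6} \approx 1.424$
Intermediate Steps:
$X = 63$ ($X = -3 + 66 = 63$)
$\frac{\sqrt{A{\left(-7,-11 \right)} + X}}{12 + \left(3 - 9\right)} = \frac{\sqrt{10 + 63}}{12 + \left(3 - 9\right)} = \frac{\sqrt{73}}{12 + \left(3 - 9\right)} = \frac{\sqrt{73}}{12 - 6} = \frac{\sqrt{73}}{6}$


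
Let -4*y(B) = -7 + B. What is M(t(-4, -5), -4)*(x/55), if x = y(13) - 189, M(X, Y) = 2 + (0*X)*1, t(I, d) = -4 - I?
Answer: -381/55 ≈ -6.9273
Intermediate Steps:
y(B) = 7/4 - B/4 (y(B) = -(-7 + B)/4 = 7/4 - B/4)
M(X, Y) = 2 (M(X, Y) = 2 + 0*1 = 2 + 0 = 2)
x = -381/2 (x = (7/4 - ¼*13) - 189 = (7/4 - 13/4) - 189 = -3/2 - 189 = -381/2 ≈ -190.50)
M(t(-4, -5), -4)*(x/55) = 2*(-381/2/55) = 2*(-381/2*1/55) = 2*(-381/110) = -381/55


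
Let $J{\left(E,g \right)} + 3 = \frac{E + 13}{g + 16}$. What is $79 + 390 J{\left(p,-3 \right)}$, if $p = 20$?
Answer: $-101$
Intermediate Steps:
$J{\left(E,g \right)} = -3 + \frac{13 + E}{16 + g}$ ($J{\left(E,g \right)} = -3 + \frac{E + 13}{g + 16} = -3 + \frac{13 + E}{16 + g}$)
$79 + 390 J{\left(p,-3 \right)} = 79 + 390 \frac{-35 + 20 - -9}{16 - 3} = 79 + 390 \frac{-35 + 20 + 9}{13} = 79 + 390 \cdot \frac{1}{13} \left(-6\right) = 79 + 390 \left(- \frac{6}{13}\right) = 79 - 180 = -101$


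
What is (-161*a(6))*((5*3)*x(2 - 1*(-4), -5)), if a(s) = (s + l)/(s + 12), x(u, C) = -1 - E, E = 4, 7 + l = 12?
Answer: 44275/6 ≈ 7379.2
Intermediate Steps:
l = 5 (l = -7 + 12 = 5)
x(u, C) = -5 (x(u, C) = -1 - 1*4 = -1 - 4 = -5)
a(s) = (5 + s)/(12 + s) (a(s) = (s + 5)/(s + 12) = (5 + s)/(12 + s))
(-161*a(6))*((5*3)*x(2 - 1*(-4), -5)) = (-161*(5 + 6)/(12 + 6))*((5*3)*(-5)) = (-161*11/18)*(15*(-5)) = -161*11/18*(-75) = -1771/18*(-75) = 44275/6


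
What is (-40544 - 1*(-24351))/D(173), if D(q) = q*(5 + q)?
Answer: -16193/30794 ≈ -0.52585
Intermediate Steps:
(-40544 - 1*(-24351))/D(173) = (-40544 - 1*(-24351))/((173*(5 + 173))) = (-40544 + 24351)/((173*178)) = -16193/30794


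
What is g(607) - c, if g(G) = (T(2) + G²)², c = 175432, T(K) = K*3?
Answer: 135758911593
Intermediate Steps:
T(K) = 3*K
g(G) = (6 + G²)² (g(G) = (3*2 + G²)² = (6 + G²)²)
g(607) - c = (6 + 607²)² - 1*175432 = (6 + 368449)² - 175432 = 368455² - 175432 = 135759087025 - 175432 = 135758911593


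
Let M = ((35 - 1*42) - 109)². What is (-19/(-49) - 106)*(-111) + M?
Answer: 1233769/49 ≈ 25179.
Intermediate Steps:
M = 13456 (M = ((35 - 42) - 109)² = (-7 - 109)² = (-116)² = 13456)
(-19/(-49) - 106)*(-111) + M = (-19/(-49) - 106)*(-111) + 13456 = (-19*(-1/49) - 106)*(-111) + 13456 = (19/49 - 106)*(-111) + 13456 = -5175/49*(-111) + 13456 = 574425/49 + 13456 = 1233769/49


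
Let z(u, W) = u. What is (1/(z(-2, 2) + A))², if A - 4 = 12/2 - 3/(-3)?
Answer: 1/81 ≈ 0.012346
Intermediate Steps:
A = 11 (A = 4 + (12/2 - 3/(-3)) = 4 + (12*(½) - 3*(-⅓)) = 4 + (6 + 1) = 4 + 7 = 11)
(1/(z(-2, 2) + A))² = (1/(-2 + 11))² = (1/9)² = (⅑)² = 1/81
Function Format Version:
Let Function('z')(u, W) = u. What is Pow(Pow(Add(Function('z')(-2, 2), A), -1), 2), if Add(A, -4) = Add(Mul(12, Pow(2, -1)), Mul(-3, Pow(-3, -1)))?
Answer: Rational(1, 81) ≈ 0.012346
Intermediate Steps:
A = 11 (A = Add(4, Add(Mul(12, Pow(2, -1)), Mul(-3, Pow(-3, -1)))) = Add(4, Add(Mul(12, Rational(1, 2)), Mul(-3, Rational(-1, 3)))) = Add(4, Add(6, 1)) = Add(4, 7) = 11)
Pow(Pow(Add(Function('z')(-2, 2), A), -1), 2) = Pow(Pow(Add(-2, 11), -1), 2) = Pow(Pow(9, -1), 2) = Pow(Rational(1, 9), 2) = Rational(1, 81)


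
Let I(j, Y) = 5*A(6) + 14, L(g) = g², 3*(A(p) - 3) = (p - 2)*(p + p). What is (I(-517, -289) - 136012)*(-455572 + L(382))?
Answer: 42082092144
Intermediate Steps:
A(p) = 3 + 2*p*(-2 + p)/3 (A(p) = 3 + ((p - 2)*(p + p))/3 = 3 + ((-2 + p)*(2*p))/3 = 3 + (2*p*(-2 + p))/3 = 3 + 2*p*(-2 + p)/3)
I(j, Y) = 109 (I(j, Y) = 5*(3 - 4/3*6 + (⅔)*6²) + 14 = 5*(3 - 8 + (⅔)*36) + 14 = 5*(3 - 8 + 24) + 14 = 5*19 + 14 = 95 + 14 = 109)
(I(-517, -289) - 136012)*(-455572 + L(382)) = (109 - 136012)*(-455572 + 382²) = -135903*(-455572 + 145924) = -135903*(-309648) = 42082092144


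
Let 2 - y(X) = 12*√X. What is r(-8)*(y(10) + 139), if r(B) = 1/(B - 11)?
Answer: -141/19 + 12*√10/19 ≈ -5.4238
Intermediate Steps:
r(B) = 1/(-11 + B)
y(X) = 2 - 12*√X
r(-8)*(y(10) + 139) = ((2 - 12*√10) + 139)/(-11 - 8) = (141 - 12*√10)/(-19) = -(141 - 12*√10)/19 = -141/19 + 12*√10/19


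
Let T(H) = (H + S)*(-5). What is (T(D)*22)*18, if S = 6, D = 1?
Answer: -13860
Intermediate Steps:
T(H) = -30 - 5*H (T(H) = (H + 6)*(-5) = (6 + H)*(-5) = -30 - 5*H)
(T(D)*22)*18 = ((-30 - 5*1)*22)*18 = ((-30 - 5)*22)*18 = -35*22*18 = -770*18 = -13860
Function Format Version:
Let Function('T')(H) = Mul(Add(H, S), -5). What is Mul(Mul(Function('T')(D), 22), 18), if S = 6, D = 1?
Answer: -13860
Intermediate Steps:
Function('T')(H) = Add(-30, Mul(-5, H)) (Function('T')(H) = Mul(Add(H, 6), -5) = Mul(Add(6, H), -5) = Add(-30, Mul(-5, H)))
Mul(Mul(Function('T')(D), 22), 18) = Mul(Mul(Add(-30, Mul(-5, 1)), 22), 18) = Mul(Mul(Add(-30, -5), 22), 18) = Mul(Mul(-35, 22), 18) = Mul(-770, 18) = -13860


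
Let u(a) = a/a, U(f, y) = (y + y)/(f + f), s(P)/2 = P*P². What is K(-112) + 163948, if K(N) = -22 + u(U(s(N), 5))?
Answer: 163927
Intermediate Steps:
s(P) = 2*P³ (s(P) = 2*(P*P²) = 2*P³)
U(f, y) = y/f (U(f, y) = (2*y)/((2*f)) = (2*y)*(1/(2*f)) = y/f)
u(a) = 1
K(N) = -21 (K(N) = -22 + 1 = -21)
K(-112) + 163948 = -21 + 163948 = 163927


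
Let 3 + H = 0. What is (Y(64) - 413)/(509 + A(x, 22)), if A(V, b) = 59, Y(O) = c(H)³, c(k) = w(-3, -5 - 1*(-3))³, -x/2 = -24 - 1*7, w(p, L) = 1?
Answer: -103/142 ≈ -0.72535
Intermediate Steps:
x = 62 (x = -2*(-24 - 1*7) = -2*(-24 - 7) = -2*(-31) = 62)
H = -3 (H = -3 + 0 = -3)
c(k) = 1 (c(k) = 1³ = 1)
Y(O) = 1 (Y(O) = 1³ = 1)
(Y(64) - 413)/(509 + A(x, 22)) = (1 - 413)/(509 + 59) = -412/568 = -412*1/568 = -103/142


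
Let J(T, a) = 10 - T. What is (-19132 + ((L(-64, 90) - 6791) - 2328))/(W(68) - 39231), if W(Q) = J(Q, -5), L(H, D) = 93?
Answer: 28158/39289 ≈ 0.71669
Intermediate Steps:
W(Q) = 10 - Q
(-19132 + ((L(-64, 90) - 6791) - 2328))/(W(68) - 39231) = (-19132 + ((93 - 6791) - 2328))/((10 - 1*68) - 39231) = (-19132 + (-6698 - 2328))/((10 - 68) - 39231) = (-19132 - 9026)/(-58 - 39231) = -28158/(-39289) = -28158*(-1/39289) = 28158/39289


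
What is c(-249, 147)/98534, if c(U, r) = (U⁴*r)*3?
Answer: 1695258684441/98534 ≈ 1.7205e+7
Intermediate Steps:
c(U, r) = 3*r*U⁴ (c(U, r) = (r*U⁴)*3 = 3*r*U⁴)
c(-249, 147)/98534 = (3*147*(-249)⁴)/98534 = (3*147*3844124001)*(1/98534) = 1695258684441*(1/98534) = 1695258684441/98534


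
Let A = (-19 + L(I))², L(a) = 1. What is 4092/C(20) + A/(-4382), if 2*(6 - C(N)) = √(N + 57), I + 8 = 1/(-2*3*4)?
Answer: 215162874/146797 + 8184*√77/67 ≈ 2537.6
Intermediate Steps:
I = -193/24 (I = -8 + 1/(-2*3*4) = -8 + 1/(-6*4) = -8 + 1/(-24) = -8 - 1/24 = -193/24 ≈ -8.0417)
C(N) = 6 - √(57 + N)/2 (C(N) = 6 - √(N + 57)/2 = 6 - √(57 + N)/2)
A = 324 (A = (-19 + 1)² = (-18)² = 324)
4092/C(20) + A/(-4382) = 4092/(6 - √(57 + 20)/2) + 324/(-4382) = 4092/(6 - √77/2) + 324*(-1/4382) = 4092/(6 - √77/2) - 162/2191 = -162/2191 + 4092/(6 - √77/2)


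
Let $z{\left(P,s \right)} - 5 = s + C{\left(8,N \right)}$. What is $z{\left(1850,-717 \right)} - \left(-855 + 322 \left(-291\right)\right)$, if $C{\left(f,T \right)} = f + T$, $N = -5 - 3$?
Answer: $93845$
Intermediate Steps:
$N = -8$ ($N = -5 - 3 = -8$)
$C{\left(f,T \right)} = T + f$
$z{\left(P,s \right)} = 5 + s$ ($z{\left(P,s \right)} = 5 + \left(s + \left(-8 + 8\right)\right) = 5 + \left(s + 0\right) = 5 + s$)
$z{\left(1850,-717 \right)} - \left(-855 + 322 \left(-291\right)\right) = \left(5 - 717\right) - \left(-855 + 322 \left(-291\right)\right) = -712 - \left(-855 - 93702\right) = -712 - -94557 = -712 + 94557 = 93845$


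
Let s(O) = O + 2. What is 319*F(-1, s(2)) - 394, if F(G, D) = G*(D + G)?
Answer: -1351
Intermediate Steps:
s(O) = 2 + O
319*F(-1, s(2)) - 394 = 319*(-((2 + 2) - 1)) - 394 = 319*(-(4 - 1)) - 394 = 319*(-1*3) - 394 = 319*(-3) - 394 = -957 - 394 = -1351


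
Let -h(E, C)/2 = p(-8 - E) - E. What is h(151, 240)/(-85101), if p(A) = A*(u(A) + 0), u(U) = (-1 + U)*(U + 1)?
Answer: -8039342/85101 ≈ -94.468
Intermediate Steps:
u(U) = (1 + U)*(-1 + U) (u(U) = (-1 + U)*(1 + U) = (1 + U)*(-1 + U))
p(A) = A*(-1 + A**2) (p(A) = A*((-1 + A**2) + 0) = A*(-1 + A**2))
h(E, C) = -16 - 2*(-8 - E)**3 (h(E, C) = -2*(((-8 - E)**3 - (-8 - E)) - E) = -2*(((-8 - E)**3 + (8 + E)) - E) = -2*((8 + E + (-8 - E)**3) - E) = -2*(8 + (-8 - E)**3) = -16 - 2*(-8 - E)**3)
h(151, 240)/(-85101) = (2*151 + 2*(-1 + (8 + 151)**2)*(8 + 151))/(-85101) = (302 + 2*(-1 + 159**2)*159)*(-1/85101) = (302 + 2*(-1 + 25281)*159)*(-1/85101) = (302 + 2*25280*159)*(-1/85101) = (302 + 8039040)*(-1/85101) = 8039342*(-1/85101) = -8039342/85101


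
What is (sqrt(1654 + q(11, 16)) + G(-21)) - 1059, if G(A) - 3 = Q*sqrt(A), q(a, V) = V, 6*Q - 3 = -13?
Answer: -1056 + sqrt(1670) - 5*I*sqrt(21)/3 ≈ -1015.1 - 7.6376*I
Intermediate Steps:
Q = -5/3 (Q = 1/2 + (1/6)*(-13) = 1/2 - 13/6 = -5/3 ≈ -1.6667)
G(A) = 3 - 5*sqrt(A)/3
(sqrt(1654 + q(11, 16)) + G(-21)) - 1059 = (sqrt(1654 + 16) + (3 - 5*I*sqrt(21)/3)) - 1059 = (sqrt(1670) + (3 - 5*I*sqrt(21)/3)) - 1059 = (3 + sqrt(1670) - 5*I*sqrt(21)/3) - 1059 = -1056 + sqrt(1670) - 5*I*sqrt(21)/3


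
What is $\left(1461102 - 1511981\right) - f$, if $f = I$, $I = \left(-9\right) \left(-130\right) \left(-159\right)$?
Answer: $135151$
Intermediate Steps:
$I = -186030$ ($I = 1170 \left(-159\right) = -186030$)
$f = -186030$
$\left(1461102 - 1511981\right) - f = \left(1461102 - 1511981\right) - -186030 = \left(1461102 - 1511981\right) + 186030 = -50879 + 186030 = 135151$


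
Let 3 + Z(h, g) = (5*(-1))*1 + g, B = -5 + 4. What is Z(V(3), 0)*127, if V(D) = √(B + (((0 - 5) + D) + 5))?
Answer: -1016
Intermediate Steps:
B = -1
V(D) = √(-1 + D) (V(D) = √(-1 + (((0 - 5) + D) + 5)) = √(-1 + ((-5 + D) + 5)) = √(-1 + D))
Z(h, g) = -8 + g (Z(h, g) = -3 + ((5*(-1))*1 + g) = -3 + (-5*1 + g) = -3 + (-5 + g) = -8 + g)
Z(V(3), 0)*127 = (-8 + 0)*127 = -8*127 = -1016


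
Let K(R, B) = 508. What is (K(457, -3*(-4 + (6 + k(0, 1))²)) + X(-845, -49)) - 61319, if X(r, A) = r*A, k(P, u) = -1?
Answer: -19406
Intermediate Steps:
X(r, A) = A*r
(K(457, -3*(-4 + (6 + k(0, 1))²)) + X(-845, -49)) - 61319 = (508 - 49*(-845)) - 61319 = (508 + 41405) - 61319 = 41913 - 61319 = -19406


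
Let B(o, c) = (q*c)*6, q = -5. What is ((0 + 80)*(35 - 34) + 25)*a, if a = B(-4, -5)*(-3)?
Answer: -47250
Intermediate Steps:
B(o, c) = -30*c (B(o, c) = -5*c*6 = -30*c)
a = -450 (a = -30*(-5)*(-3) = 150*(-3) = -450)
((0 + 80)*(35 - 34) + 25)*a = ((0 + 80)*(35 - 34) + 25)*(-450) = (80*1 + 25)*(-450) = (80 + 25)*(-450) = 105*(-450) = -47250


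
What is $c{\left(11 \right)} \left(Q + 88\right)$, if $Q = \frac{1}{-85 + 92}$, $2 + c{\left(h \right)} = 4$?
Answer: $\frac{1234}{7} \approx 176.29$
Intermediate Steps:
$c{\left(h \right)} = 2$ ($c{\left(h \right)} = -2 + 4 = 2$)
$Q = \frac{1}{7} \approx 0.14286$
$c{\left(11 \right)} \left(Q + 88\right) = 2 \left(\frac{1}{7} + 88\right) = 2 \cdot \frac{617}{7} = \frac{1234}{7}$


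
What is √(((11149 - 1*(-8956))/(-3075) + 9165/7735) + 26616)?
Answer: 4*√8907987523785/73185 ≈ 163.13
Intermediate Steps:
√(((11149 - 1*(-8956))/(-3075) + 9165/7735) + 26616) = √(((11149 + 8956)*(-1/3075) + 9165*(1/7735)) + 26616) = √((20105*(-1/3075) + 141/119) + 26616) = √((-4021/615 + 141/119) + 26616) = √(-391784/73185 + 26616) = √(1947500176/73185) = 4*√8907987523785/73185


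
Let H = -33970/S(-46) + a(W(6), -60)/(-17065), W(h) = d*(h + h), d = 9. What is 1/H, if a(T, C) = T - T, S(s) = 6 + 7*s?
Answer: 2/215 ≈ 0.0093023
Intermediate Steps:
W(h) = 18*h (W(h) = 9*(h + h) = 9*(2*h) = 18*h)
a(T, C) = 0
H = 215/2 (H = -33970/(6 + 7*(-46)) + 0/(-17065) = -33970/(6 - 322) + 0*(-1/17065) = -33970/(-316) + 0 = -33970*(-1/316) + 0 = 215/2 + 0 = 215/2 ≈ 107.50)
1/H = 1/(215/2) = 2/215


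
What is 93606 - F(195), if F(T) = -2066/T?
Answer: 18255236/195 ≈ 93617.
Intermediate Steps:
F(T) = -2066/T
93606 - F(195) = 93606 - (-2066)/195 = 93606 - 1*(-2066/195) = 93606 + 2066/195 = 18255236/195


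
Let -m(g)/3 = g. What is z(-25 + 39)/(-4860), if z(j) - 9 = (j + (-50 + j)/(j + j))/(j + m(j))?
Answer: -335/190512 ≈ -0.0017584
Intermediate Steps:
m(g) = -3*g
z(j) = 9 - (j + (-50 + j)/(2*j))/(2*j) (z(j) = 9 + (j + (-50 + j)/(j + j))/(j - 3*j) = 9 + (j + (-50 + j)/((2*j)))/((-2*j)) = 9 + (j + (-50 + j)*(1/(2*j)))*(-1/(2*j)) = 9 + (j + (-50 + j)/(2*j))*(-1/(2*j)) = 9 - (j + (-50 + j)/(2*j))/(2*j))
z(-25 + 39)/(-4860) = ((50 - (-25 + 39) + 34*(-25 + 39)²)/(4*(-25 + 39)²))/(-4860) = ((¼)*(50 - 1*14 + 34*14²)/14²)*(-1/4860) = ((¼)*(1/196)*(50 - 14 + 34*196))*(-1/4860) = ((¼)*(1/196)*(50 - 14 + 6664))*(-1/4860) = ((¼)*(1/196)*6700)*(-1/4860) = (1675/196)*(-1/4860) = -335/190512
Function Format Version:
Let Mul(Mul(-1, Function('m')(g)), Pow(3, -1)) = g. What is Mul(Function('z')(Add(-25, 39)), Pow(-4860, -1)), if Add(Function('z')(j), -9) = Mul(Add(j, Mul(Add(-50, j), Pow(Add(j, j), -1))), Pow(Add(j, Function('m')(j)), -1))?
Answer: Rational(-335, 190512) ≈ -0.0017584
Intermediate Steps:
Function('m')(g) = Mul(-3, g)
Function('z')(j) = Add(9, Mul(Rational(-1, 2), Pow(j, -1), Add(j, Mul(Rational(1, 2), Pow(j, -1), Add(-50, j))))) (Function('z')(j) = Add(9, Mul(Add(j, Mul(Add(-50, j), Pow(Add(j, j), -1))), Pow(Add(j, Mul(-3, j)), -1))) = Add(9, Mul(Add(j, Mul(Add(-50, j), Pow(Mul(2, j), -1))), Pow(Mul(-2, j), -1))) = Add(9, Mul(Add(j, Mul(Add(-50, j), Mul(Rational(1, 2), Pow(j, -1)))), Mul(Rational(-1, 2), Pow(j, -1)))) = Add(9, Mul(Add(j, Mul(Rational(1, 2), Pow(j, -1), Add(-50, j))), Mul(Rational(-1, 2), Pow(j, -1)))) = Add(9, Mul(Rational(-1, 2), Pow(j, -1), Add(j, Mul(Rational(1, 2), Pow(j, -1), Add(-50, j))))))
Mul(Function('z')(Add(-25, 39)), Pow(-4860, -1)) = Mul(Mul(Rational(1, 4), Pow(Add(-25, 39), -2), Add(50, Mul(-1, Add(-25, 39)), Mul(34, Pow(Add(-25, 39), 2)))), Pow(-4860, -1)) = Mul(Mul(Rational(1, 4), Pow(14, -2), Add(50, Mul(-1, 14), Mul(34, Pow(14, 2)))), Rational(-1, 4860)) = Mul(Mul(Rational(1, 4), Rational(1, 196), Add(50, -14, Mul(34, 196))), Rational(-1, 4860)) = Mul(Mul(Rational(1, 4), Rational(1, 196), Add(50, -14, 6664)), Rational(-1, 4860)) = Mul(Mul(Rational(1, 4), Rational(1, 196), 6700), Rational(-1, 4860)) = Mul(Rational(1675, 196), Rational(-1, 4860)) = Rational(-335, 190512)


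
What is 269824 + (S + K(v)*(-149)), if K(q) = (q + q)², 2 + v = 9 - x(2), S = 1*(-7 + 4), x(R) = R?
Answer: 254921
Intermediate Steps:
S = -3 (S = 1*(-3) = -3)
v = 5 (v = -2 + (9 - 1*2) = -2 + (9 - 2) = -2 + 7 = 5)
K(q) = 4*q² (K(q) = (2*q)² = 4*q²)
269824 + (S + K(v)*(-149)) = 269824 + (-3 + (4*5²)*(-149)) = 269824 + (-3 + (4*25)*(-149)) = 269824 + (-3 + 100*(-149)) = 269824 + (-3 - 14900) = 269824 - 14903 = 254921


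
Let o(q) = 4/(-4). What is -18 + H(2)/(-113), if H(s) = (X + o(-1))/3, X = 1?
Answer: -18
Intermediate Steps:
o(q) = -1 (o(q) = 4*(-¼) = -1)
H(s) = 0 (H(s) = (1 - 1)/3 = 0*(⅓) = 0)
-18 + H(2)/(-113) = -18 + 0/(-113) = -18 - 1/113*0 = -18 + 0 = -18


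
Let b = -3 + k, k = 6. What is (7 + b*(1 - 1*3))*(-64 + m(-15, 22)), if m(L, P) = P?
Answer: -42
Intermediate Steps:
b = 3 (b = -3 + 6 = 3)
(7 + b*(1 - 1*3))*(-64 + m(-15, 22)) = (7 + 3*(1 - 1*3))*(-64 + 22) = (7 + 3*(1 - 3))*(-42) = (7 + 3*(-2))*(-42) = (7 - 6)*(-42) = 1*(-42) = -42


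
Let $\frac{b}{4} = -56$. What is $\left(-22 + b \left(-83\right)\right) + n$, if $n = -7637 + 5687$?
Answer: $16620$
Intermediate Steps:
$b = -224$ ($b = 4 \left(-56\right) = -224$)
$n = -1950$
$\left(-22 + b \left(-83\right)\right) + n = \left(-22 - -18592\right) - 1950 = \left(-22 + 18592\right) - 1950 = 18570 - 1950 = 16620$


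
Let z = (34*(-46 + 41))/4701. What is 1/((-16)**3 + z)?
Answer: -4701/19255466 ≈ -0.00024414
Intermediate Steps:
z = -170/4701 (z = (34*(-5))*(1/4701) = -170*1/4701 = -170/4701 ≈ -0.036162)
1/((-16)**3 + z) = 1/((-16)**3 - 170/4701) = 1/(-4096 - 170/4701) = 1/(-19255466/4701) = -4701/19255466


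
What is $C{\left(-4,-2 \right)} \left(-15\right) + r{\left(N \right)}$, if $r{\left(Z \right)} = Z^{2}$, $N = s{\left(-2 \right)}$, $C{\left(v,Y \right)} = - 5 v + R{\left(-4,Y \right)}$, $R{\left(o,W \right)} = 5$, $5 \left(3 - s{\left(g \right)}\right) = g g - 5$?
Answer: $- \frac{9119}{25} \approx -364.76$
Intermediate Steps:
$s{\left(g \right)} = 4 - \frac{g^{2}}{5}$ ($s{\left(g \right)} = 3 - \frac{g g - 5}{5} = 3 - \frac{g^{2} - 5}{5} = 3 - \frac{-5 + g^{2}}{5} = 3 - \left(-1 + \frac{g^{2}}{5}\right) = 4 - \frac{g^{2}}{5}$)
$C{\left(v,Y \right)} = 5 - 5 v$ ($C{\left(v,Y \right)} = - 5 v + 5 = 5 - 5 v$)
$N = \frac{16}{5}$ ($N = 4 - \frac{\left(-2\right)^{2}}{5} = 4 - \frac{4}{5} = \frac{16}{5} \approx 3.2$)
$C{\left(-4,-2 \right)} \left(-15\right) + r{\left(N \right)} = \left(5 - -20\right) \left(-15\right) + \left(\frac{16}{5}\right)^{2} = \left(5 + 20\right) \left(-15\right) + \frac{256}{25} = 25 \left(-15\right) + \frac{256}{25} = -375 + \frac{256}{25} = - \frac{9119}{25}$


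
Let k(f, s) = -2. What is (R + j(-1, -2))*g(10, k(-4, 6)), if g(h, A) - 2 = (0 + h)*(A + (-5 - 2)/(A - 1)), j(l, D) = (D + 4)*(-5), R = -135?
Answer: -2320/3 ≈ -773.33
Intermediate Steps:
j(l, D) = -20 - 5*D (j(l, D) = (4 + D)*(-5) = -20 - 5*D)
g(h, A) = 2 + h*(A - 7/(-1 + A)) (g(h, A) = 2 + (0 + h)*(A + (-5 - 2)/(A - 1)) = 2 + h*(A - 7/(-1 + A)))
(R + j(-1, -2))*g(10, k(-4, 6)) = (-135 + (-20 - 5*(-2)))*((-2 - 7*10 + 2*(-2) + 10*(-2)**2 - 1*(-2)*10)/(-1 - 2)) = (-135 + (-20 + 10))*((-2 - 70 - 4 + 10*4 + 20)/(-3)) = (-135 - 10)*(-(-2 - 70 - 4 + 40 + 20)/3) = -(-145)*(-16)/3 = -145*16/3 = -2320/3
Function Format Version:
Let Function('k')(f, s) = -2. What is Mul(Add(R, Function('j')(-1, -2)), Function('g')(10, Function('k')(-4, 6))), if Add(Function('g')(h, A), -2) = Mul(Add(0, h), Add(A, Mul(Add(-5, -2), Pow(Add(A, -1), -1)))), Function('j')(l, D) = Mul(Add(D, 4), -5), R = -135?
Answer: Rational(-2320, 3) ≈ -773.33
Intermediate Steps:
Function('j')(l, D) = Add(-20, Mul(-5, D)) (Function('j')(l, D) = Mul(Add(4, D), -5) = Add(-20, Mul(-5, D)))
Function('g')(h, A) = Add(2, Mul(h, Add(A, Mul(-7, Pow(Add(-1, A), -1))))) (Function('g')(h, A) = Add(2, Mul(Add(0, h), Add(A, Mul(Add(-5, -2), Pow(Add(A, -1), -1))))) = Add(2, Mul(h, Add(A, Mul(-7, Pow(Add(-1, A), -1))))))
Mul(Add(R, Function('j')(-1, -2)), Function('g')(10, Function('k')(-4, 6))) = Mul(Add(-135, Add(-20, Mul(-5, -2))), Mul(Pow(Add(-1, -2), -1), Add(-2, Mul(-7, 10), Mul(2, -2), Mul(10, Pow(-2, 2)), Mul(-1, -2, 10)))) = Mul(Add(-135, Add(-20, 10)), Mul(Pow(-3, -1), Add(-2, -70, -4, Mul(10, 4), 20))) = Mul(Add(-135, -10), Mul(Rational(-1, 3), Add(-2, -70, -4, 40, 20))) = Mul(-145, Mul(Rational(-1, 3), -16)) = Mul(-145, Rational(16, 3)) = Rational(-2320, 3)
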